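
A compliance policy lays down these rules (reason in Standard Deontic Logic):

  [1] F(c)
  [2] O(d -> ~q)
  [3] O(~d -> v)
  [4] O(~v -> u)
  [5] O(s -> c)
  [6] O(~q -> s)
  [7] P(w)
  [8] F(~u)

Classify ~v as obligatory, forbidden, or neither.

Premise 1, F(c), is equivalent to O(~c).
Premise 5, O(s -> c), contraposes to O(~c -> ~s); with O(~c) we get O(~s).
The contrapositive of premise 6 (O(~q -> s)) is O(~s -> q), and O(~s) is already established, so O(q).
The contrapositive of premise 2 (O(d -> ~q)) is O(q -> ~d), and O(q) is already established, so O(~d).
Premise 3 is O(~d -> v); since O(~d), deontic closure gives O(v).
Premises 4, 7, 8 do not contribute to this derivation.
Thus O(v), which is F(~v): ~v is forbidden.

Forbidden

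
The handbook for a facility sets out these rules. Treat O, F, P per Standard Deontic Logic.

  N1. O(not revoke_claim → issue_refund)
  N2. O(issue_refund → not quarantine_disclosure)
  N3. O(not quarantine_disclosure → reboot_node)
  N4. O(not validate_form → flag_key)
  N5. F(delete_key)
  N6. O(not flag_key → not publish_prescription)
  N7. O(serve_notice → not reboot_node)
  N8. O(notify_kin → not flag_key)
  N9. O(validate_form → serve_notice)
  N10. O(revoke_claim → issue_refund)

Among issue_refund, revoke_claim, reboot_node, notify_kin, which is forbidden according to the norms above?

notify_kin

By case analysis on not revoke_claim: premise 1 gives O(not revoke_claim → issue_refund) and premise 10 gives O(revoke_claim → issue_refund), so O(issue_refund) either way.
With premise 2, O(issue_refund → not quarantine_disclosure), the K-axiom yields O(not quarantine_disclosure).
With premise 3, O(not quarantine_disclosure → reboot_node), the K-axiom yields O(reboot_node).
The contrapositive of premise 7 (O(serve_notice → not reboot_node)) is O(reboot_node → not serve_notice), and O(reboot_node) is already established, so O(not serve_notice).
The contrapositive of premise 9 (O(validate_form → serve_notice)) is O(not serve_notice → not validate_form), and O(not serve_notice) is already established, so O(not validate_form).
Applying K to premise 4 (O(not validate_form → flag_key)) and O(not validate_form) yields O(flag_key).
Premise 8 is O(notify_kin → not flag_key); contrapositively O(flag_key → not notify_kin). Since O(flag_key) holds, K gives O(not notify_kin).
So O(not notify_kin) holds, i.e. notify_kin is forbidden. None of the other listed options is forbidden under the premises.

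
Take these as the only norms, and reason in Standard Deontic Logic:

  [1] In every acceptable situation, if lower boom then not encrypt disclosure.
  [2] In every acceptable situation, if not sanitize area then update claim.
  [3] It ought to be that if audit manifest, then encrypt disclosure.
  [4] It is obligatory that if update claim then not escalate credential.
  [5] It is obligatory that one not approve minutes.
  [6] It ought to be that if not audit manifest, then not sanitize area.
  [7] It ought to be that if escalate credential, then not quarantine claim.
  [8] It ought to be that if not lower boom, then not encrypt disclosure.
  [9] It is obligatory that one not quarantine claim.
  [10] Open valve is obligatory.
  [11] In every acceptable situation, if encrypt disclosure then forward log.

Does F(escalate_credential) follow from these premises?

Yes

Premises 8 and 1 are O(¬lower_boom → ¬encrypt_disclosure) and O(lower_boom → ¬encrypt_disclosure); every ideal world satisfies ¬lower_boom or lower_boom, so in either case ¬encrypt_disclosure holds — hence O(¬encrypt_disclosure).
The contrapositive of premise 3 (O(audit_manifest → encrypt_disclosure)) is O(¬encrypt_disclosure → ¬audit_manifest), and O(¬encrypt_disclosure) is already established, so O(¬audit_manifest).
From O(¬audit_manifest) and premise 6, O(¬audit_manifest → ¬sanitize_area), we obtain O(¬sanitize_area).
Applying K to premise 2 (O(¬sanitize_area → update_claim)) and O(¬sanitize_area) yields O(update_claim).
From O(update_claim) and premise 4, O(update_claim → ¬escalate_credential), we obtain O(¬escalate_credential).
Premises 5, 7, 9, 10, 11 do not contribute to this derivation.
So O(¬escalate_credential) holds, i.e. F(escalate_credential). The claim follows.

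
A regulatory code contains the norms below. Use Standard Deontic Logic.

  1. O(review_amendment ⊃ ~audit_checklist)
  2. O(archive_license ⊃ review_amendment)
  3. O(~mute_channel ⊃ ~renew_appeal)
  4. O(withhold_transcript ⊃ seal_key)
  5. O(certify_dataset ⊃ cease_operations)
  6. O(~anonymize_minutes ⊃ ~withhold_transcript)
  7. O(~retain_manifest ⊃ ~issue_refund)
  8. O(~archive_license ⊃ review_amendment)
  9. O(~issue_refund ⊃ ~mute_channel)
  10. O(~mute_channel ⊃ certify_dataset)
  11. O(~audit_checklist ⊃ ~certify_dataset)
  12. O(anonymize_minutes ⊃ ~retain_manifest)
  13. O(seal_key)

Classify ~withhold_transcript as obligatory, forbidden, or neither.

Premises 2 and 8 are O(archive_license ⊃ review_amendment) and O(~archive_license ⊃ review_amendment); every ideal world satisfies archive_license or ~archive_license, so in either case review_amendment holds — hence O(review_amendment).
Applying K to premise 1 (O(review_amendment ⊃ ~audit_checklist)) and O(review_amendment) yields O(~audit_checklist).
With premise 11, O(~audit_checklist ⊃ ~certify_dataset), the K-axiom yields O(~certify_dataset).
Premise 10 is O(~mute_channel ⊃ certify_dataset); contrapositively O(~certify_dataset ⊃ mute_channel). Since O(~certify_dataset) holds, K gives O(mute_channel).
Premise 9 is O(~issue_refund ⊃ ~mute_channel); contrapositively O(mute_channel ⊃ issue_refund). Since O(mute_channel) holds, K gives O(issue_refund).
Premise 7 is O(~retain_manifest ⊃ ~issue_refund); contrapositively O(issue_refund ⊃ retain_manifest). Since O(issue_refund) holds, K gives O(retain_manifest).
Premise 12, O(anonymize_minutes ⊃ ~retain_manifest), contraposes to O(retain_manifest ⊃ ~anonymize_minutes); with O(retain_manifest) we get O(~anonymize_minutes).
From O(~anonymize_minutes) and premise 6, O(~anonymize_minutes ⊃ ~withhold_transcript), we obtain O(~withhold_transcript).
Premises 3, 4, 5, 13 do not contribute to this derivation.
Hence ~withhold_transcript is obligatory.

Obligatory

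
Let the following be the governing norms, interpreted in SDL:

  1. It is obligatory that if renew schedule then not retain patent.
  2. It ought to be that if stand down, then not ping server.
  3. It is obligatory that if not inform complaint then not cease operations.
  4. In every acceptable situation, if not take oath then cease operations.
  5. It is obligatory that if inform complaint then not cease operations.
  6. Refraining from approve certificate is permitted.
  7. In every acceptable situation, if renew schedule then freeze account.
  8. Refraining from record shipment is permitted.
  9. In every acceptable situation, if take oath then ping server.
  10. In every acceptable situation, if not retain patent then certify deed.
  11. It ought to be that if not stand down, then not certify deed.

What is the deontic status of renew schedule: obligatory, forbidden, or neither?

Forbidden

Premises 5 and 3 are O(inform_complaint → ¬cease_operations) and O(¬inform_complaint → ¬cease_operations); every ideal world satisfies inform_complaint or ¬inform_complaint, so in either case ¬cease_operations holds — hence O(¬cease_operations).
Premise 4, O(¬take_oath → cease_operations), contraposes to O(¬cease_operations → take_oath); with O(¬cease_operations) we get O(take_oath).
Premise 9 is O(take_oath → ping_server); since O(take_oath), deontic closure gives O(ping_server).
Premise 2, O(stand_down → ¬ping_server), contraposes to O(ping_server → ¬stand_down); with O(ping_server) we get O(¬stand_down).
Premise 11 is O(¬stand_down → ¬certify_deed); since O(¬stand_down), deontic closure gives O(¬certify_deed).
The contrapositive of premise 10 (O(¬retain_patent → certify_deed)) is O(¬certify_deed → retain_patent), and O(¬certify_deed) is already established, so O(retain_patent).
The contrapositive of premise 1 (O(renew_schedule → ¬retain_patent)) is O(retain_patent → ¬renew_schedule), and O(retain_patent) is already established, so O(¬renew_schedule).
Premises 6, 7, 8 do not contribute to this derivation.
Thus O(¬renew_schedule), which is F(renew_schedule): renew_schedule is forbidden.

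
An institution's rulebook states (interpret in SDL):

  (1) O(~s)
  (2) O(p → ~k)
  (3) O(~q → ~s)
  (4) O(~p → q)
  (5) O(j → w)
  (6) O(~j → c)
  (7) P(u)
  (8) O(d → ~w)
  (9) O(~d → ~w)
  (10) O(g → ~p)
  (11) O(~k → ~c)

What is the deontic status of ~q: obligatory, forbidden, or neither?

By case analysis on d: premise 8 gives O(d → ~w) and premise 9 gives O(~d → ~w), so O(~w) either way.
The contrapositive of premise 5 (O(j → w)) is O(~w → ~j), and O(~w) is already established, so O(~j).
Premise 6 is O(~j → c); since O(~j), deontic closure gives O(c).
Premise 11 is O(~k → ~c); contrapositively O(c → k). Since O(c) holds, K gives O(k).
The contrapositive of premise 2 (O(p → ~k)) is O(k → ~p), and O(k) is already established, so O(~p).
Premise 4 is O(~p → q); since O(~p), deontic closure gives O(q).
Premises 1, 3, 7, 10 do not contribute to this derivation.
Thus O(q), which is F(~q): ~q is forbidden.

Forbidden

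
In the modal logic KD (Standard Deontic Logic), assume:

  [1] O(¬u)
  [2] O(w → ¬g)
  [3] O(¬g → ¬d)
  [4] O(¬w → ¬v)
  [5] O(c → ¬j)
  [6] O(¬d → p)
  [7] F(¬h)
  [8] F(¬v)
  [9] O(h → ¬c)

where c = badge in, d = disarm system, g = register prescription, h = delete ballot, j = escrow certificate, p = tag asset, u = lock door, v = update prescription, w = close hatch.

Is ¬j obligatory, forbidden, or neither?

Neither

Premise 5 is O(c → ¬j), but O(c) is not derivable from the premises, so it does not yield O(¬j).
No premise or chain of K-axiom applications forces O(¬j), and none forces O(j). So ¬j is neither obligatory nor forbidden under these norms.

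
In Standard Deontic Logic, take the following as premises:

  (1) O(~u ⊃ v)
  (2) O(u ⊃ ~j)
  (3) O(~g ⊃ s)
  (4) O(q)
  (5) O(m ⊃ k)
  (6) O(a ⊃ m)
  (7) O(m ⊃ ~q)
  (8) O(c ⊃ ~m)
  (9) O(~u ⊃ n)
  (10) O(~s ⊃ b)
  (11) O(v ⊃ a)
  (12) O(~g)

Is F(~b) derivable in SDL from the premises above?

No

Premise 10 is O(~s ⊃ b), but O(~s) is not derivable from the premises, so it does not yield O(b).
No other premise forces O(b). An ideal world satisfying every premise can still have ~b true, so F(~b) is not derivable.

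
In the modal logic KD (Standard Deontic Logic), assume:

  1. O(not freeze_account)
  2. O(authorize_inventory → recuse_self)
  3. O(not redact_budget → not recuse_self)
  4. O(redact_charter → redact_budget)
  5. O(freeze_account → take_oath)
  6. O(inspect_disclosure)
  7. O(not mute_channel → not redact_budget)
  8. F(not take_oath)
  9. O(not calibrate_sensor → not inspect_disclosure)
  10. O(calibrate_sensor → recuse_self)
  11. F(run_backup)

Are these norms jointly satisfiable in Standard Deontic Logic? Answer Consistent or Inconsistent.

Premise 5 is O(freeze_account → take_oath); even if O(take_oath) held, inferring O(freeze_account) would be affirming the consequent — invalid.
So O(freeze_account) is not derivable, and the apparent clash with O(not freeze_account) does not arise.
A world satisfying every obligation exists (e.g. authorize_inventory=false, calibrate_sensor=true, freeze_account=false, inspect_disclosure=true, mute_channel=true, recuse_self=true, redact_budget=true, redact_charter=false, run_backup=false, take_oath=true); no atom is both obligatory and forbidden, so the set is consistent.

Consistent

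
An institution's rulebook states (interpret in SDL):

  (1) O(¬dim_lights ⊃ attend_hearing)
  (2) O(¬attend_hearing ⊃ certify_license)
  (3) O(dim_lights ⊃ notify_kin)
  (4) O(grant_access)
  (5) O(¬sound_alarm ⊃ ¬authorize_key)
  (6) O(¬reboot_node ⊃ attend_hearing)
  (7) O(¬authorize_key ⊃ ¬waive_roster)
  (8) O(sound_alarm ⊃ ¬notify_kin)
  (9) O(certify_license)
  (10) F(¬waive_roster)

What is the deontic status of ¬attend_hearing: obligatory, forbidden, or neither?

Forbidden

Premise 10, F(¬waive_roster), is equivalent to O(waive_roster).
The contrapositive of premise 7 (O(¬authorize_key ⊃ ¬waive_roster)) is O(waive_roster ⊃ authorize_key), and O(waive_roster) is already established, so O(authorize_key).
Premise 5 is O(¬sound_alarm ⊃ ¬authorize_key); contrapositively O(authorize_key ⊃ sound_alarm). Since O(authorize_key) holds, K gives O(sound_alarm).
Premise 8 is O(sound_alarm ⊃ ¬notify_kin); since O(sound_alarm), deontic closure gives O(¬notify_kin).
Premise 3 is O(dim_lights ⊃ notify_kin); contrapositively O(¬notify_kin ⊃ ¬dim_lights). Since O(¬notify_kin) holds, K gives O(¬dim_lights).
Applying K to premise 1 (O(¬dim_lights ⊃ attend_hearing)) and O(¬dim_lights) yields O(attend_hearing).
Premises 2, 4, 6, 9 do not contribute to this derivation.
Thus O(attend_hearing), which is F(¬attend_hearing): ¬attend_hearing is forbidden.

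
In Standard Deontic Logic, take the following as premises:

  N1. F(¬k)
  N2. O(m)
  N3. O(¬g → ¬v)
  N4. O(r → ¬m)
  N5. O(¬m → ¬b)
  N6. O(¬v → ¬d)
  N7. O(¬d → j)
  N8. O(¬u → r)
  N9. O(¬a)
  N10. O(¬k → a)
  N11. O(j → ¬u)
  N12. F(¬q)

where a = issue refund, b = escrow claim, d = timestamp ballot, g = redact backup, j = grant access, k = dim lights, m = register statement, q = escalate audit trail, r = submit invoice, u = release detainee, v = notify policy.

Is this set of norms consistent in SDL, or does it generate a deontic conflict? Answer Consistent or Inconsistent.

Premise 10 is O(¬k → a), but O(¬k) is not derivable from the premises, so it does not yield O(a).
So O(a) is not derivable, and the apparent clash with O(¬a) does not arise.
A world satisfying every obligation exists (e.g. a=false, b=false, d=true, g=true, j=false, k=true, m=true, q=true, r=false, u=true, v=true); no atom is both obligatory and forbidden, so the set is consistent.

Consistent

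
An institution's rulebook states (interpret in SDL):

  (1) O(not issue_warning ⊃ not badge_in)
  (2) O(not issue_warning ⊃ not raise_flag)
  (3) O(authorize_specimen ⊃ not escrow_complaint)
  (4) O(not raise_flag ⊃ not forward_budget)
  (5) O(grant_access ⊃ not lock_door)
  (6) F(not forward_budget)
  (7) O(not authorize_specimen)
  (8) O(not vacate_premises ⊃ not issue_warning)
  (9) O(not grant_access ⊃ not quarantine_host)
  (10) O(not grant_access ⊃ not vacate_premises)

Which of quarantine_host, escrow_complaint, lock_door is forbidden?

lock_door

Premise 6, F(not forward_budget), is equivalent to O(forward_budget).
Premise 4, O(not raise_flag ⊃ not forward_budget), contraposes to O(forward_budget ⊃ raise_flag); with O(forward_budget) we get O(raise_flag).
Premise 2, O(not issue_warning ⊃ not raise_flag), contraposes to O(raise_flag ⊃ issue_warning); with O(raise_flag) we get O(issue_warning).
Premise 8 is O(not vacate_premises ⊃ not issue_warning); contrapositively O(issue_warning ⊃ vacate_premises). Since O(issue_warning) holds, K gives O(vacate_premises).
Premise 10, O(not grant_access ⊃ not vacate_premises), contraposes to O(vacate_premises ⊃ grant_access); with O(vacate_premises) we get O(grant_access).
From O(grant_access) and premise 5, O(grant_access ⊃ not lock_door), we obtain O(not lock_door).
So O(not lock_door) holds, i.e. lock_door is forbidden. None of the other listed options is forbidden under the premises.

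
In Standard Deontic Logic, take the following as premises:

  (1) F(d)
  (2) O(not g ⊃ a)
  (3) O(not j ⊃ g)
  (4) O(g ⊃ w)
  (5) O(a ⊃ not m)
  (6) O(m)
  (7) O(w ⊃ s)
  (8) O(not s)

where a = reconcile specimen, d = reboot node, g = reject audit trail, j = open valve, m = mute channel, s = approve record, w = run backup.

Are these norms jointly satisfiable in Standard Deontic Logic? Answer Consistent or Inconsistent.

Inconsistent

From premise 6 we have O(m).
The contrapositive of premise 5 (O(a ⊃ not m)) is O(m ⊃ not a), and O(m) is already established, so O(not a).
The contrapositive of premise 2 (O(not g ⊃ a)) is O(not a ⊃ g), and O(not a) is already established, so O(g).
With premise 4, O(g ⊃ w), the K-axiom yields O(w).
Premise 7 is O(w ⊃ s); since O(w), deontic closure gives O(s).
However, premise 8 gives O(not s).
We now have both O(s) and O(not s) — s is simultaneously obligatory and forbidden, violating the D-axiom.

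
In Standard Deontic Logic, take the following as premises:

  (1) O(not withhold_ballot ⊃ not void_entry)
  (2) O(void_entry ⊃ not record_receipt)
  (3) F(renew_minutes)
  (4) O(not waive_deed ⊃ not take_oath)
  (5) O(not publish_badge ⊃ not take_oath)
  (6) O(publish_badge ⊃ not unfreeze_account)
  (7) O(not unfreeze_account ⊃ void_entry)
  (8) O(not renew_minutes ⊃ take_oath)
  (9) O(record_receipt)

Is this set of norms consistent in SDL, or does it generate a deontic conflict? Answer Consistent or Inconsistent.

Inconsistent

From premise 9 we have O(record_receipt).
Premise 2, O(void_entry ⊃ not record_receipt), contraposes to O(record_receipt ⊃ not void_entry); with O(record_receipt) we get O(not void_entry).
Premise 7 is O(not unfreeze_account ⊃ void_entry); contrapositively O(not void_entry ⊃ unfreeze_account). Since O(not void_entry) holds, K gives O(unfreeze_account).
Premise 6 is O(publish_badge ⊃ not unfreeze_account); contrapositively O(unfreeze_account ⊃ not publish_badge). Since O(unfreeze_account) holds, K gives O(not publish_badge).
From O(not publish_badge) and premise 5, O(not publish_badge ⊃ not take_oath), we obtain O(not take_oath).
Premise 8, O(not renew_minutes ⊃ take_oath), contraposes to O(not take_oath ⊃ renew_minutes); with O(not take_oath) we get O(renew_minutes).
But premise 3, F(renew_minutes), means O(not renew_minutes).
We now have both O(renew_minutes) and O(not renew_minutes) — renew_minutes is simultaneously obligatory and forbidden, violating the D-axiom.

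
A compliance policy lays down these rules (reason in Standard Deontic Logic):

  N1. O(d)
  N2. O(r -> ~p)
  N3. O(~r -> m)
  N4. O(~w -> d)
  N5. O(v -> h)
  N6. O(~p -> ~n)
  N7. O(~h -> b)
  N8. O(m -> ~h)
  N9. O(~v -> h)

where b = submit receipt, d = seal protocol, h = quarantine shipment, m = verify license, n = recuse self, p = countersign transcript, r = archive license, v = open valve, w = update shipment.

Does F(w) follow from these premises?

No

Premise 4 is O(~w -> d); even if O(d) held, inferring O(~w) would be affirming the consequent — invalid.
No other premise forces O(~w). An ideal world satisfying every premise can still have w true, so F(w) is not derivable.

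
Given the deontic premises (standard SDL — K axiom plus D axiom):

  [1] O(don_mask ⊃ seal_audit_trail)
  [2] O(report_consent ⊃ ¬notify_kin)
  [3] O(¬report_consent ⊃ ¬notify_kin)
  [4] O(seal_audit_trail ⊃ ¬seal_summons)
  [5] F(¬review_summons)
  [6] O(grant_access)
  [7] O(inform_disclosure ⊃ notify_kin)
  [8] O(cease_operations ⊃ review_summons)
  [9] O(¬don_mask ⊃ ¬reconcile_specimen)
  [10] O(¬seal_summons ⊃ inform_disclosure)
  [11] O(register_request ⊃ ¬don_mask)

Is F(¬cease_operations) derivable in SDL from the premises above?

No

Premise 8 is O(cease_operations ⊃ review_summons); even if O(review_summons) held, inferring O(cease_operations) would be affirming the consequent — invalid.
No other premise forces O(cease_operations). An ideal world satisfying every premise can still have ¬cease_operations true, so F(¬cease_operations) is not derivable.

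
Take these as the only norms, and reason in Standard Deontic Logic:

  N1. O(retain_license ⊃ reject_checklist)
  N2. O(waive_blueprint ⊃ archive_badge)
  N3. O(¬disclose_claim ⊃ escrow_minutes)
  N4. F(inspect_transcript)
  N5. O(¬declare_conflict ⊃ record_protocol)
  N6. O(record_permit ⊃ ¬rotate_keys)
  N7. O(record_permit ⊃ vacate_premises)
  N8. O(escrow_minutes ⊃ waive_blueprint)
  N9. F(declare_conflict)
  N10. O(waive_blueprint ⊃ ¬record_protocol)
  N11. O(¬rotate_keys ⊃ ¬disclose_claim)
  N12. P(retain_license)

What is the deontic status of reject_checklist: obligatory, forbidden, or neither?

Premise 1 is O(retain_license ⊃ reject_checklist), but O(retain_license) is not derivable from the premises (the permission P(retain_license) asserts only ¬O(¬retain_license), not O(retain_license)), so it does not yield O(reject_checklist).
No premise or chain of K-axiom applications forces O(reject_checklist), and none forces O(¬reject_checklist). So reject_checklist is neither obligatory nor forbidden under these norms.

Neither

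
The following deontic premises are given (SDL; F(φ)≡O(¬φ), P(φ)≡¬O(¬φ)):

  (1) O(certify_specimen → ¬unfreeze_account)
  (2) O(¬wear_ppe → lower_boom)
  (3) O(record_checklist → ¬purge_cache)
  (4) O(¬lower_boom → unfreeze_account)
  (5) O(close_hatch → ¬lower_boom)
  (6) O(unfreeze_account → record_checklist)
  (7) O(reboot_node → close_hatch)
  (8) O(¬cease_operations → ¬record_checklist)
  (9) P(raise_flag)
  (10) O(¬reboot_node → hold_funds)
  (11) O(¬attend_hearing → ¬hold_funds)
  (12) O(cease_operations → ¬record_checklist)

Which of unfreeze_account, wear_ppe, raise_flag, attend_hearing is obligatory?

attend_hearing

Premises 8 and 12 are O(¬cease_operations → ¬record_checklist) and O(cease_operations → ¬record_checklist); every ideal world satisfies ¬cease_operations or cease_operations, so in either case ¬record_checklist holds — hence O(¬record_checklist).
Premise 6, O(unfreeze_account → record_checklist), contraposes to O(¬record_checklist → ¬unfreeze_account); with O(¬record_checklist) we get O(¬unfreeze_account).
Premise 4 is O(¬lower_boom → unfreeze_account); contrapositively O(¬unfreeze_account → lower_boom). Since O(¬unfreeze_account) holds, K gives O(lower_boom).
Premise 5 is O(close_hatch → ¬lower_boom); contrapositively O(lower_boom → ¬close_hatch). Since O(lower_boom) holds, K gives O(¬close_hatch).
The contrapositive of premise 7 (O(reboot_node → close_hatch)) is O(¬close_hatch → ¬reboot_node), and O(¬close_hatch) is already established, so O(¬reboot_node).
From O(¬reboot_node) and premise 10, O(¬reboot_node → hold_funds), we obtain O(hold_funds).
The contrapositive of premise 11 (O(¬attend_hearing → ¬hold_funds)) is O(hold_funds → attend_hearing), and O(hold_funds) is already established, so O(attend_hearing).
So O(attend_hearing) holds — attend_hearing is obligatory. None of the other listed options is made obligatory by any chain of premises.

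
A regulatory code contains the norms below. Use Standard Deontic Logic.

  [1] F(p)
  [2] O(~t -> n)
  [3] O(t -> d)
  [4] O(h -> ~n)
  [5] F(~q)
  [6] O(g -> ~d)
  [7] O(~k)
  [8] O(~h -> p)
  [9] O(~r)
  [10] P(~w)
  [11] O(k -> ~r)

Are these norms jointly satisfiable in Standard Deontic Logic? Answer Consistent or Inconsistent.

Consistent

Premise 11 is O(k -> ~r); even if O(~r) held, inferring O(k) would be affirming the consequent — invalid.
So O(k) is not derivable, and the apparent clash with O(~k) does not arise.
A world satisfying every obligation exists (e.g. d=true, g=false, h=true, k=false, n=false, p=false, q=true, r=false, t=true, w=false); no atom is both obligatory and forbidden, so the set is consistent.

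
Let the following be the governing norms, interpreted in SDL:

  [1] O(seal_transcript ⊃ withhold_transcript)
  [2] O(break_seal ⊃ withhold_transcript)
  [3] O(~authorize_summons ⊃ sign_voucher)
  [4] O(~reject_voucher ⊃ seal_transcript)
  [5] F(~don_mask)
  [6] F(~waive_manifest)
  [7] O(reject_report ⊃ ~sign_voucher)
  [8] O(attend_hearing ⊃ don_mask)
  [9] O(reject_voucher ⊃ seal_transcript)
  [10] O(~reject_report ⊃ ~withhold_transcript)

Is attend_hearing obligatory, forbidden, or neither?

Neither

Premise 8 is O(attend_hearing ⊃ don_mask); even if O(don_mask) held, inferring O(attend_hearing) would be affirming the consequent — invalid.
No premise or chain of K-axiom applications forces O(attend_hearing), and none forces O(~attend_hearing). So attend_hearing is neither obligatory nor forbidden under these norms.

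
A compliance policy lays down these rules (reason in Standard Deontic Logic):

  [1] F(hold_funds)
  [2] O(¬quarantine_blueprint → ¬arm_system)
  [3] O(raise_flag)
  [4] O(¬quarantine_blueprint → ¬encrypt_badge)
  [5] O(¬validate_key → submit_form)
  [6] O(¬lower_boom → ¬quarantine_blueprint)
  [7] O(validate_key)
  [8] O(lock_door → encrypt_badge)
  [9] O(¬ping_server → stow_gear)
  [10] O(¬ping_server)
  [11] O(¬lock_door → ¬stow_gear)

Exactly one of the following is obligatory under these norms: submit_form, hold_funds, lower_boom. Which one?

From premise 10 we have O(¬ping_server).
With premise 9, O(¬ping_server → stow_gear), the K-axiom yields O(stow_gear).
The contrapositive of premise 11 (O(¬lock_door → ¬stow_gear)) is O(stow_gear → lock_door), and O(stow_gear) is already established, so O(lock_door).
From O(lock_door) and premise 8, O(lock_door → encrypt_badge), we obtain O(encrypt_badge).
Premise 4 is O(¬quarantine_blueprint → ¬encrypt_badge); contrapositively O(encrypt_badge → quarantine_blueprint). Since O(encrypt_badge) holds, K gives O(quarantine_blueprint).
The contrapositive of premise 6 (O(¬lower_boom → ¬quarantine_blueprint)) is O(quarantine_blueprint → lower_boom), and O(quarantine_blueprint) is already established, so O(lower_boom).
So O(lower_boom) holds — lower_boom is obligatory. None of the other listed options is made obligatory by any chain of premises.

lower_boom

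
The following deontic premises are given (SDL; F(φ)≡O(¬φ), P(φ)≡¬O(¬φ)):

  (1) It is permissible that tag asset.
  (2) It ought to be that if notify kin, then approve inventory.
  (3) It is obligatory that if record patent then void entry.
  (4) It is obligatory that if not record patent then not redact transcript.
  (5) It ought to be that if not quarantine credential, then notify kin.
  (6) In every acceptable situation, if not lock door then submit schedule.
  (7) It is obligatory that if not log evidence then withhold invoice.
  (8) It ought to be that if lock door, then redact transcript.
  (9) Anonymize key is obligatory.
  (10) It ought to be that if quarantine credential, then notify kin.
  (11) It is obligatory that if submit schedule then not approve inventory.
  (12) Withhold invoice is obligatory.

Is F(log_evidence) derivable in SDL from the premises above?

No

Premise 7 is O(¬log_evidence → withhold_invoice); even if O(withhold_invoice) held, inferring O(¬log_evidence) would be affirming the consequent — invalid.
No other premise forces O(¬log_evidence). An ideal world satisfying every premise can still have log_evidence true, so F(log_evidence) is not derivable.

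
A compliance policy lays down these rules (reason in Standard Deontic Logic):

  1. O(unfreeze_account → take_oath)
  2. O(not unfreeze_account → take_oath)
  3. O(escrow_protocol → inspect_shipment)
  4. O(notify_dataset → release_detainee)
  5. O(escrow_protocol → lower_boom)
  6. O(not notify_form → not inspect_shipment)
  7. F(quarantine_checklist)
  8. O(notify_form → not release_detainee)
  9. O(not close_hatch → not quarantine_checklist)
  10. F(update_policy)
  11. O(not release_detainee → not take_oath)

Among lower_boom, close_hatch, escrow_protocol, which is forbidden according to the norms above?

escrow_protocol

Premises 2 and 1 cover both cases: O(not unfreeze_account → take_oath) and O(unfreeze_account → take_oath). Since not unfreeze_account ∨ unfreeze_account is a tautology, O(take_oath) follows.
Premise 11 is O(not release_detainee → not take_oath); contrapositively O(take_oath → release_detainee). Since O(take_oath) holds, K gives O(release_detainee).
Premise 8, O(notify_form → not release_detainee), contraposes to O(release_detainee → not notify_form); with O(release_detainee) we get O(not notify_form).
From O(not notify_form) and premise 6, O(not notify_form → not inspect_shipment), we obtain O(not inspect_shipment).
Premise 3 is O(escrow_protocol → inspect_shipment); contrapositively O(not inspect_shipment → not escrow_protocol). Since O(not inspect_shipment) holds, K gives O(not escrow_protocol).
So O(not escrow_protocol) holds, i.e. escrow_protocol is forbidden. None of the other listed options is forbidden under the premises.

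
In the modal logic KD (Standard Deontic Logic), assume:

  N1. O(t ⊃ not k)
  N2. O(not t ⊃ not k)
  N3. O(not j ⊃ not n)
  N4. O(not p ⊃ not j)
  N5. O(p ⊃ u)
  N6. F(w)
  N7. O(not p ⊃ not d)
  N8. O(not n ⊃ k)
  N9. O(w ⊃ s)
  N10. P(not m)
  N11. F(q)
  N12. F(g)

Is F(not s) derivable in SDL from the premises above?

No

Premise 9 is O(w ⊃ s), but O(w) is not derivable from the premises, so it does not yield O(s).
No other premise forces O(s). An ideal world satisfying every premise can still have not s true, so F(not s) is not derivable.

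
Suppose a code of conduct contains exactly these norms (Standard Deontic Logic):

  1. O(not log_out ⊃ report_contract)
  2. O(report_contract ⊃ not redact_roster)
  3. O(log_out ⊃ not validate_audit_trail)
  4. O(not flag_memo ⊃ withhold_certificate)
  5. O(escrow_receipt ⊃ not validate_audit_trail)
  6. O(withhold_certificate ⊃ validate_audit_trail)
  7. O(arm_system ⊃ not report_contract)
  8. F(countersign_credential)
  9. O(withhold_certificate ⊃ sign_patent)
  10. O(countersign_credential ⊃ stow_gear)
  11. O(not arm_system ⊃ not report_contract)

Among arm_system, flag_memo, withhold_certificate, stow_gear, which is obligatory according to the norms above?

flag_memo

Premises 7 and 11 are O(arm_system ⊃ not report_contract) and O(not arm_system ⊃ not report_contract); every ideal world satisfies arm_system or not arm_system, so in either case not report_contract holds — hence O(not report_contract).
Premise 1 is O(not log_out ⊃ report_contract); contrapositively O(not report_contract ⊃ log_out). Since O(not report_contract) holds, K gives O(log_out).
With premise 3, O(log_out ⊃ not validate_audit_trail), the K-axiom yields O(not validate_audit_trail).
Premise 6, O(withhold_certificate ⊃ validate_audit_trail), contraposes to O(not validate_audit_trail ⊃ not withhold_certificate); with O(not validate_audit_trail) we get O(not withhold_certificate).
The contrapositive of premise 4 (O(not flag_memo ⊃ withhold_certificate)) is O(not withhold_certificate ⊃ flag_memo), and O(not withhold_certificate) is already established, so O(flag_memo).
So O(flag_memo) holds — flag_memo is obligatory. None of the other listed options is made obligatory by any chain of premises.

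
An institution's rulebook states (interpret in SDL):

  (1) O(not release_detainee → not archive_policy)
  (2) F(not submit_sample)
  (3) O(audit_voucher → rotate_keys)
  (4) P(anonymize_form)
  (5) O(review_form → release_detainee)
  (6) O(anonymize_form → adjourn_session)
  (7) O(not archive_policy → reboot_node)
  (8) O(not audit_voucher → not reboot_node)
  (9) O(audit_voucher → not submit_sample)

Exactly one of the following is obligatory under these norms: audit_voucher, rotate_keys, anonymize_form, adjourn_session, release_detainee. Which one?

release_detainee

F(not submit_sample) at premise 2 means O(submit_sample).
The contrapositive of premise 9 (O(audit_voucher → not submit_sample)) is O(submit_sample → not audit_voucher), and O(submit_sample) is already established, so O(not audit_voucher).
With premise 8, O(not audit_voucher → not reboot_node), the K-axiom yields O(not reboot_node).
Premise 7, O(not archive_policy → reboot_node), contraposes to O(not reboot_node → archive_policy); with O(not reboot_node) we get O(archive_policy).
Premise 1, O(not release_detainee → not archive_policy), contraposes to O(archive_policy → release_detainee); with O(archive_policy) we get O(release_detainee).
So O(release_detainee) holds — release_detainee is obligatory. None of the other listed options is made obligatory by any chain of premises.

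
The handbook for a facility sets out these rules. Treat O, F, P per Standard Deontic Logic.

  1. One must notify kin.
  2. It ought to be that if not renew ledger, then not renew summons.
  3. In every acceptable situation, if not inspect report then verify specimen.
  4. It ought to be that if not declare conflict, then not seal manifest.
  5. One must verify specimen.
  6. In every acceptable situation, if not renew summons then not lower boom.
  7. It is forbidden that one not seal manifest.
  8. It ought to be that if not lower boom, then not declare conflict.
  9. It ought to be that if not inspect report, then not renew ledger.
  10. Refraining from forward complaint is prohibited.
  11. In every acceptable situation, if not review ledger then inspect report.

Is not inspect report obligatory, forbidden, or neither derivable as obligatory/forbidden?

Forbidden

Premise 7, F(¬seal_manifest), is equivalent to O(seal_manifest).
The contrapositive of premise 4 (O(¬declare_conflict → ¬seal_manifest)) is O(seal_manifest → declare_conflict), and O(seal_manifest) is already established, so O(declare_conflict).
Premise 8, O(¬lower_boom → ¬declare_conflict), contraposes to O(declare_conflict → lower_boom); with O(declare_conflict) we get O(lower_boom).
The contrapositive of premise 6 (O(¬renew_summons → ¬lower_boom)) is O(lower_boom → renew_summons), and O(lower_boom) is already established, so O(renew_summons).
Premise 2, O(¬renew_ledger → ¬renew_summons), contraposes to O(renew_summons → renew_ledger); with O(renew_summons) we get O(renew_ledger).
Premise 9, O(¬inspect_report → ¬renew_ledger), contraposes to O(renew_ledger → inspect_report); with O(renew_ledger) we get O(inspect_report).
Premises 1, 3, 5, 10, 11 do not contribute to this derivation.
Thus O(inspect_report), which is F(¬inspect_report): ¬inspect_report is forbidden.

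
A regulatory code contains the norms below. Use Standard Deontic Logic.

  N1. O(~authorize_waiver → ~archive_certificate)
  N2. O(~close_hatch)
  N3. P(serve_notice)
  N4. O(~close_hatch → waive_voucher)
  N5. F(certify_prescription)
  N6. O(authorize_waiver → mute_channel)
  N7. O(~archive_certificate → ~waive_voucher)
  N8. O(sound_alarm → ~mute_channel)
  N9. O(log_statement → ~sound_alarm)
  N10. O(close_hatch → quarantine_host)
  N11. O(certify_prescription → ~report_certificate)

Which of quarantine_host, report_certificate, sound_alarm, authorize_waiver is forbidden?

Premise 2 states O(~close_hatch) outright.
With premise 4, O(~close_hatch → waive_voucher), the K-axiom yields O(waive_voucher).
Premise 7 is O(~archive_certificate → ~waive_voucher); contrapositively O(waive_voucher → archive_certificate). Since O(waive_voucher) holds, K gives O(archive_certificate).
Premise 1 is O(~authorize_waiver → ~archive_certificate); contrapositively O(archive_certificate → authorize_waiver). Since O(archive_certificate) holds, K gives O(authorize_waiver).
Premise 6 is O(authorize_waiver → mute_channel); since O(authorize_waiver), deontic closure gives O(mute_channel).
Premise 8 is O(sound_alarm → ~mute_channel); contrapositively O(mute_channel → ~sound_alarm). Since O(mute_channel) holds, K gives O(~sound_alarm).
So O(~sound_alarm) holds, i.e. sound_alarm is forbidden. None of the other listed options is forbidden under the premises.

sound_alarm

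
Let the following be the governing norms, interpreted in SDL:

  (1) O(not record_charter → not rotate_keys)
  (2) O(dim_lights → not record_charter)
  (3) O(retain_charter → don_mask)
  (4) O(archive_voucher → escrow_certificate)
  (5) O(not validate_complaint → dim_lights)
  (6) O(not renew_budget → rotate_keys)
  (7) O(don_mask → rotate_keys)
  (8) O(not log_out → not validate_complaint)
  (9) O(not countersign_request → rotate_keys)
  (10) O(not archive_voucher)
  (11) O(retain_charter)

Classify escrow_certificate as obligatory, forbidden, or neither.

Premise 4 is O(archive_voucher → escrow_certificate), but O(archive_voucher) is not derivable from the premises, so it does not yield O(escrow_certificate).
No premise or chain of K-axiom applications forces O(escrow_certificate), and none forces O(not escrow_certificate). So escrow_certificate is neither obligatory nor forbidden under these norms.

Neither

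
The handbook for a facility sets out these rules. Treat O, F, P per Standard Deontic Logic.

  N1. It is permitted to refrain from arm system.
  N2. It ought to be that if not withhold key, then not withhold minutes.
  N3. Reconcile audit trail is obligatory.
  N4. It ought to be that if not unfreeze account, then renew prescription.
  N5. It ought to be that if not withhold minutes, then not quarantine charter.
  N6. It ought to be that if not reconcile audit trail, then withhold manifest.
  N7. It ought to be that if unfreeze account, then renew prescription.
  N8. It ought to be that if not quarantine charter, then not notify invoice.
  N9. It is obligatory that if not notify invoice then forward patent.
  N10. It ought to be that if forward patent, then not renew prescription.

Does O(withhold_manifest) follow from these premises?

Premise 6 is O(¬reconcile_audit_trail → withhold_manifest), but O(¬reconcile_audit_trail) is not derivable from the premises, so it does not yield O(withhold_manifest).
No other premise forces O(withhold_manifest). An ideal world satisfying every premise can still have withhold_manifest false, so O(withhold_manifest) is not derivable.

No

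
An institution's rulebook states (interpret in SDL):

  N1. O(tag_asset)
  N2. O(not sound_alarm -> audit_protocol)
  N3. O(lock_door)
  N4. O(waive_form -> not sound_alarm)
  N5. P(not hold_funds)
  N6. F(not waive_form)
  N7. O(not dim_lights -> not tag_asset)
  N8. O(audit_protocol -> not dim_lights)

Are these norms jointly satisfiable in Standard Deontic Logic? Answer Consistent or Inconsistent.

Inconsistent

From premise 1 we have O(tag_asset).
The contrapositive of premise 7 (O(not dim_lights -> not tag_asset)) is O(tag_asset -> dim_lights), and O(tag_asset) is already established, so O(dim_lights).
The contrapositive of premise 8 (O(audit_protocol -> not dim_lights)) is O(dim_lights -> not audit_protocol), and O(dim_lights) is already established, so O(not audit_protocol).
Premise 2 is O(not sound_alarm -> audit_protocol); contrapositively O(not audit_protocol -> sound_alarm). Since O(not audit_protocol) holds, K gives O(sound_alarm).
The contrapositive of premise 4 (O(waive_form -> not sound_alarm)) is O(sound_alarm -> not waive_form), and O(sound_alarm) is already established, so O(not waive_form).
Yet premise 6 is F(not waive_form), i.e. O(waive_form).
We now have both O(not waive_form) and O(waive_form) — waive_form is simultaneously obligatory and forbidden, violating the D-axiom.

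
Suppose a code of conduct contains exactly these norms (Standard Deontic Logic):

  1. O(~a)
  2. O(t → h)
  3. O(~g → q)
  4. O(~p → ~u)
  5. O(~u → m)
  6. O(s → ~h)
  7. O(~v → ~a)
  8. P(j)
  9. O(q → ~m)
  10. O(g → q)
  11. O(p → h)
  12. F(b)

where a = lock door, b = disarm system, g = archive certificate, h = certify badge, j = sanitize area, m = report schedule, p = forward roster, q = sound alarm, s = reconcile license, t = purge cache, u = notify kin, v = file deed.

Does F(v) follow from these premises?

No

Premise 7 is O(~v → ~a); even if O(~a) held, inferring O(~v) would be affirming the consequent — invalid.
No other premise forces O(~v). An ideal world satisfying every premise can still have v true, so F(v) is not derivable.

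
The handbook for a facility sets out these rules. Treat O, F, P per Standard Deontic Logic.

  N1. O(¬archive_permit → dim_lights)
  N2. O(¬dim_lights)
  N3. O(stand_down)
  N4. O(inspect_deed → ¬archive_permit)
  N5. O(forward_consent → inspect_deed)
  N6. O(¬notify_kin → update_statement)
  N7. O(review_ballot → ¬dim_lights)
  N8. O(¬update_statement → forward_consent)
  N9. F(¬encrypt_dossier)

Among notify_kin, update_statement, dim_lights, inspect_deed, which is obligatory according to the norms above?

update_statement

Premise 2 gives O(¬dim_lights).
The contrapositive of premise 1 (O(¬archive_permit → dim_lights)) is O(¬dim_lights → archive_permit), and O(¬dim_lights) is already established, so O(archive_permit).
Premise 4, O(inspect_deed → ¬archive_permit), contraposes to O(archive_permit → ¬inspect_deed); with O(archive_permit) we get O(¬inspect_deed).
Premise 5 is O(forward_consent → inspect_deed); contrapositively O(¬inspect_deed → ¬forward_consent). Since O(¬inspect_deed) holds, K gives O(¬forward_consent).
The contrapositive of premise 8 (O(¬update_statement → forward_consent)) is O(¬forward_consent → update_statement), and O(¬forward_consent) is already established, so O(update_statement).
So O(update_statement) holds — update_statement is obligatory. None of the other listed options is made obligatory by any chain of premises.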